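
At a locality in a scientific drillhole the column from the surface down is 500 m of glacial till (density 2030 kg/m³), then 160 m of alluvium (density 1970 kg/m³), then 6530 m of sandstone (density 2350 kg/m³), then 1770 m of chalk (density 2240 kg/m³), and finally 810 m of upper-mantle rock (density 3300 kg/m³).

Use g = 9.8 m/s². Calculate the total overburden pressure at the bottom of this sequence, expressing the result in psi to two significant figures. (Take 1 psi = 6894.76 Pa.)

glacial till: 2030 kg/m³ × 9.8 m/s² × 500 m = 9.947×10^6 Pa = 1443 psi
alluvium: 1970 kg/m³ × 9.8 m/s² × 160 m = 3.089×10^6 Pa = 448.0 psi
sandstone: 2350 kg/m³ × 9.8 m/s² × 6530 m = 1.504×10^8 Pa = 21812 psi
chalk: 2240 kg/m³ × 9.8 m/s² × 1770 m = 3.886×10^7 Pa = 5635 psi
upper-mantle rock: 3300 kg/m³ × 9.8 m/s² × 810 m = 2.620×10^7 Pa = 3799 psi
Total = 1443 + 448.0 + 21812 + 5635 + 3799 = 33137 psi

33000 psi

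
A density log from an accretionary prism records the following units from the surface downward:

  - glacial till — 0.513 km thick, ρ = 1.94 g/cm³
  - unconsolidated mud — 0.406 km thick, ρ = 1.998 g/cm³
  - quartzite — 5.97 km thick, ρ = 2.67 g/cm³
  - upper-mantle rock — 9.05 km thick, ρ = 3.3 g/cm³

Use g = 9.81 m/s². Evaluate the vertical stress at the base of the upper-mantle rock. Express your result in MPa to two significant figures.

470 MPa

glacial till: 1940 kg/m³ × 9.81 m/s² × 513 m = 9.763×10^6 Pa = 9.763 MPa
unconsolidated mud: 1998 kg/m³ × 9.81 m/s² × 406 m = 7.958×10^6 Pa = 7.958 MPa
quartzite: 2670 kg/m³ × 9.81 m/s² × 5970 m = 1.564×10^8 Pa = 156.4 MPa
upper-mantle rock: 3300 kg/m³ × 9.81 m/s² × 9050 m = 2.930×10^8 Pa = 293.0 MPa
Total = 9.763 + 7.958 + 156.4 + 293.0 = 467.07 MPa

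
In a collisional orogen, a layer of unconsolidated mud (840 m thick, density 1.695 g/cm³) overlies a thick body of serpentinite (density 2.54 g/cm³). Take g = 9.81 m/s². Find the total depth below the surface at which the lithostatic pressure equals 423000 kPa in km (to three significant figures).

17.3 km

Pressure at base of upper layers: 1695×9.81×840 = 1.397×10^7 Pa = 13967 kPa
Remaining pressure to be supplied by serpentinite: 4.230×10^8 − 1.397×10^7 = 4.090×10^8 Pa
Additional depth in serpentinite = 4.090×10^8 Pa / (2540 kg/m³ × 9.81 m/s²) = 16416 m
Total depth = 840 m + 16416 m = 17256 m
= 17.256 km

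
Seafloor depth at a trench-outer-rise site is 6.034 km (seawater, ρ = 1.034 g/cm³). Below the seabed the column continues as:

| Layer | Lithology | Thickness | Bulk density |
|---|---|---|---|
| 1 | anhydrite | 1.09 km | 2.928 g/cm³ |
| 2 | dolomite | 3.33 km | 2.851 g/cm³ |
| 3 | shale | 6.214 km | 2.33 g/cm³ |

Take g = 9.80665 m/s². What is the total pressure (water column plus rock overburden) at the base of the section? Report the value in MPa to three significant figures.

seawater: 1034 kg/m³ × 9.80665 m/s² × 6034 m = 6.119×10^7 Pa = 61.19 MPa
anhydrite: 2928 kg/m³ × 9.80665 m/s² × 1090 m = 3.130×10^7 Pa = 31.30 MPa
dolomite: 2851 kg/m³ × 9.80665 m/s² × 3330 m = 9.310×10^7 Pa = 93.10 MPa
shale: 2330 kg/m³ × 9.80665 m/s² × 6214 m = 1.420×10^8 Pa = 142.0 MPa
Total = 61.19 + 31.30 + 93.10 + 142.0 = 327.57 MPa

328 MPa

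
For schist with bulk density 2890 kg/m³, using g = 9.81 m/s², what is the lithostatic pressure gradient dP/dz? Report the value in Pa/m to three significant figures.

dP/dz = ρg = 2890 kg/m³ × 9.81 m/s² = 28351 Pa/m

28400 Pa/m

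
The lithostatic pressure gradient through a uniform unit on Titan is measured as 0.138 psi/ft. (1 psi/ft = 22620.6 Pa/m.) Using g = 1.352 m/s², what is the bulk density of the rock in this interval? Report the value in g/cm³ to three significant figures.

2.31 g/cm³

ρ = (dP/dz)/g = 0.138 psi/ft / 1.352 m/s² = 3121.6 Pa/m / 1.352 m/s² = 2308.9 kg/m³
= 2.309 g/cm³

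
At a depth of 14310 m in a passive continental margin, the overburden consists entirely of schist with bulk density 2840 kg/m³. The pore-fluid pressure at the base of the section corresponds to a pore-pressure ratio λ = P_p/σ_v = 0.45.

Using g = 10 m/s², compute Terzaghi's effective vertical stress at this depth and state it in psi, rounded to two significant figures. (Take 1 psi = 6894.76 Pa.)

32000 psi

Overburden (lithostatic) stress σ_v:
schist: 2840 kg/m³ × 10 m/s² × 14310 m = 4.064×10^8 Pa = 406.4 MPa
Pore pressure P_p = λ·σ_v = 0.45 × 406.4 MPa = 182.9 MPa
Effective stress σ' = σ_v − P_p = 406.4 − 182.9 = 223.52 MPa = 32419 psi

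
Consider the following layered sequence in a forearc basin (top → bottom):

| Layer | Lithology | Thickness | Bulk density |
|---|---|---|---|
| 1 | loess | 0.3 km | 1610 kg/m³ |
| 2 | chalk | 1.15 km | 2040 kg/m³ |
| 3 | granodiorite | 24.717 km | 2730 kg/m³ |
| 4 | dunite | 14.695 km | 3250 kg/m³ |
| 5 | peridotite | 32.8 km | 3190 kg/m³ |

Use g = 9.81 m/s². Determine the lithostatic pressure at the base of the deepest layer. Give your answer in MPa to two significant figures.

2200 MPa

loess: 1610 kg/m³ × 9.81 m/s² × 300 m = 4.738×10^6 Pa = 4.738 MPa
chalk: 2040 kg/m³ × 9.81 m/s² × 1150 m = 2.301×10^7 Pa = 23.01 MPa
granodiorite: 2730 kg/m³ × 9.81 m/s² × 24717 m = 6.620×10^8 Pa = 662.0 MPa
dunite: 3250 kg/m³ × 9.81 m/s² × 14695 m = 4.685×10^8 Pa = 468.5 MPa
peridotite: 3190 kg/m³ × 9.81 m/s² × 32800 m = 1.026×10^9 Pa = 1026 MPa
Total = 4.738 + 23.01 + 662.0 + 468.5 + 1026 = 2184.7 MPa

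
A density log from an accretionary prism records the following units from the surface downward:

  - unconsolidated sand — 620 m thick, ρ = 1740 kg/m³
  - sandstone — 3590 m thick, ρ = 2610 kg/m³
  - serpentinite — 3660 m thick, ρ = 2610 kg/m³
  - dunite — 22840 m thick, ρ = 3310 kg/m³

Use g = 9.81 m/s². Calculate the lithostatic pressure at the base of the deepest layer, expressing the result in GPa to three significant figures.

0.938 GPa

unconsolidated sand: 1740 kg/m³ × 9.81 m/s² × 620 m = 1.058×10^7 Pa = 0.01058 GPa
sandstone: 2610 kg/m³ × 9.81 m/s² × 3590 m = 9.192×10^7 Pa = 0.09192 GPa
serpentinite: 2610 kg/m³ × 9.81 m/s² × 3660 m = 9.371×10^7 Pa = 0.09371 GPa
dunite: 3310 kg/m³ × 9.81 m/s² × 22840 m = 7.416×10^8 Pa = 0.7416 GPa
Total = 0.01058 + 0.09192 + 0.09371 + 0.7416 = 0.93785 GPa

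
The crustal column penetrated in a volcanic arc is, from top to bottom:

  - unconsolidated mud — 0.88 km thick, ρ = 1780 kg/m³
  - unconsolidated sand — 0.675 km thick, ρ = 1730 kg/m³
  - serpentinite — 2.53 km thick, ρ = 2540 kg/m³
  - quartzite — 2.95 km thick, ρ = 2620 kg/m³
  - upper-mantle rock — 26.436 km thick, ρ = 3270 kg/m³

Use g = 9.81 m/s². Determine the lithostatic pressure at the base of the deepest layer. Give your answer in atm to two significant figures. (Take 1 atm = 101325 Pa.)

10000 atm

unconsolidated mud: 1780 kg/m³ × 9.81 m/s² × 880 m = 1.537×10^7 Pa = 151.7 atm
unconsolidated sand: 1730 kg/m³ × 9.81 m/s² × 675 m = 1.146×10^7 Pa = 113.1 atm
serpentinite: 2540 kg/m³ × 9.81 m/s² × 2530 m = 6.304×10^7 Pa = 622.2 atm
quartzite: 2620 kg/m³ × 9.81 m/s² × 2950 m = 7.582×10^7 Pa = 748.3 atm
upper-mantle rock: 3270 kg/m³ × 9.81 m/s² × 26436 m = 8.480×10^8 Pa = 8369 atm
Total = 151.7 + 113.1 + 622.2 + 748.3 + 8369 = 10005 atm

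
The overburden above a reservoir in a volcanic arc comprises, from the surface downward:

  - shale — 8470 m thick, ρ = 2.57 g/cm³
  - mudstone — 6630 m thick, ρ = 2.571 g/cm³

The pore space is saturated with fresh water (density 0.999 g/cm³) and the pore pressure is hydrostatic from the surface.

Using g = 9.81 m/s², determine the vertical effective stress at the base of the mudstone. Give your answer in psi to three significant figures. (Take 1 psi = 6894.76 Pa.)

Overburden (lithostatic) stress σ_v:
shale: 2570 kg/m³ × 9.81 m/s² × 8470 m = 2.135×10^8 Pa = 213.5 MPa
mudstone: 2571 kg/m³ × 9.81 m/s² × 6630 m = 1.672×10^8 Pa = 167.2 MPa
Total = 213.5 + 167.2 = 380.76 MPa
Pore pressure P_p = 999 kg/m³ × 9.81 m/s² × 15100 m = 1.480×10^8 Pa = 148.0 MPa
Effective stress σ' = σ_v − P_p = 380.8 − 148.0 = 232.78 MPa = 33762 psi

33800 psi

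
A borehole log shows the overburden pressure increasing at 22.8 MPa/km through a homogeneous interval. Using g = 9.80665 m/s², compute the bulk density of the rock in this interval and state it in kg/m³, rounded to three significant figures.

ρ = (dP/dz)/g = 22.8 MPa/km / 9.80665 m/s² = 22800 Pa/m / 9.80665 m/s² = 2325.0 kg/m³

2320 kg/m³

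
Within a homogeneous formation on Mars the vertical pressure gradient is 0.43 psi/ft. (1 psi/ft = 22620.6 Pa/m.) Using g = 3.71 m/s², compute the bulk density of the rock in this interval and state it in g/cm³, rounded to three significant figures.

2.62 g/cm³

ρ = (dP/dz)/g = 0.43 psi/ft / 3.71 m/s² = 9726.9 Pa/m / 3.71 m/s² = 2621.8 kg/m³
= 2.622 g/cm³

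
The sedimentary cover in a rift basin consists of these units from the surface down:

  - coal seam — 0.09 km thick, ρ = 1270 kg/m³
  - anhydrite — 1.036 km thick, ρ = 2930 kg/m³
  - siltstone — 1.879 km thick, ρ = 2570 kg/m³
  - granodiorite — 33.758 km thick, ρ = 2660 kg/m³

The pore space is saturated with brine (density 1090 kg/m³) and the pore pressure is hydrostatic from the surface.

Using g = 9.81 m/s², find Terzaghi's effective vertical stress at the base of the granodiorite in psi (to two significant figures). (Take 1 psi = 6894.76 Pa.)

Overburden (lithostatic) stress σ_v:
coal seam: 1270 kg/m³ × 9.81 m/s² × 90 m = 1.121×10^6 Pa = 1.121 MPa
anhydrite: 2930 kg/m³ × 9.81 m/s² × 1036 m = 2.978×10^7 Pa = 29.78 MPa
siltstone: 2570 kg/m³ × 9.81 m/s² × 1879 m = 4.737×10^7 Pa = 47.37 MPa
granodiorite: 2660 kg/m³ × 9.81 m/s² × 33758 m = 8.809×10^8 Pa = 880.9 MPa
Total = 1.121 + 29.78 + 47.37 + 880.9 = 959.17 MPa
Pore pressure P_p = 1090 kg/m³ × 9.81 m/s² × 36763 m = 3.931×10^8 Pa = 393.1 MPa
Effective stress σ' = σ_v − P_p = 959.2 − 393.1 = 566.07 MPa = 82102 psi

82000 psi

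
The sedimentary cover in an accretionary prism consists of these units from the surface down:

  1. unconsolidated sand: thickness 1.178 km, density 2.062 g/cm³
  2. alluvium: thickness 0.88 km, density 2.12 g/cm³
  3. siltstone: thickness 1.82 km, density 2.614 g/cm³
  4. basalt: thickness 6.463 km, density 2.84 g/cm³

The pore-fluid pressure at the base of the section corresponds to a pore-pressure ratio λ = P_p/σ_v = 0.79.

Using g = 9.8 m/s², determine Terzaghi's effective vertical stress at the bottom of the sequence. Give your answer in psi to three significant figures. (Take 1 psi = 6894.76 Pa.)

Overburden (lithostatic) stress σ_v:
unconsolidated sand: 2062 kg/m³ × 9.8 m/s² × 1178 m = 2.380×10^7 Pa = 23.80 MPa
alluvium: 2120 kg/m³ × 9.8 m/s² × 880 m = 1.828×10^7 Pa = 18.28 MPa
siltstone: 2614 kg/m³ × 9.8 m/s² × 1820 m = 4.662×10^7 Pa = 46.62 MPa
basalt: 2840 kg/m³ × 9.8 m/s² × 6463 m = 1.799×10^8 Pa = 179.9 MPa
Total = 23.80 + 18.28 + 46.62 + 179.9 = 268.59 MPa
Pore pressure P_p = λ·σ_v = 0.79 × 268.6 MPa = 212.2 MPa
Effective stress σ' = σ_v − P_p = 268.6 − 212.2 = 56.404 MPa = 8180.7 psi

8180 psi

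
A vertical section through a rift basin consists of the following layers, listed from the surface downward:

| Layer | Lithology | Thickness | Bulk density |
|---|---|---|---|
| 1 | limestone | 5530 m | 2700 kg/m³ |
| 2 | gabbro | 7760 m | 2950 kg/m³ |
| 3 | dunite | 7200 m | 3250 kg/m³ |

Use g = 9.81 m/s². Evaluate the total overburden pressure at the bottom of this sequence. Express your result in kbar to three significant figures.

6.01 kbar

limestone: 2700 kg/m³ × 9.81 m/s² × 5530 m = 1.465×10^8 Pa = 1.465 kbar
gabbro: 2950 kg/m³ × 9.81 m/s² × 7760 m = 2.246×10^8 Pa = 2.246 kbar
dunite: 3250 kg/m³ × 9.81 m/s² × 7200 m = 2.296×10^8 Pa = 2.296 kbar
Total = 1.465 + 2.246 + 2.296 = 6.0060 kbar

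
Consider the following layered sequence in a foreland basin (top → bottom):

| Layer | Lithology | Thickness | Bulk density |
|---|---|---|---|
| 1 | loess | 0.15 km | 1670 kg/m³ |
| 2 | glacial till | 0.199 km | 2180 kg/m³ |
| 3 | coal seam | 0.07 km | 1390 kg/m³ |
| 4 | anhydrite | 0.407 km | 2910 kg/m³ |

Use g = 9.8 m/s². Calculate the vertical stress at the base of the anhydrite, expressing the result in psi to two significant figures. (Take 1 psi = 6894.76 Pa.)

loess: 1670 kg/m³ × 9.8 m/s² × 150 m = 2.455×10^6 Pa = 356.1 psi
glacial till: 2180 kg/m³ × 9.8 m/s² × 199 m = 4.251×10^6 Pa = 616.6 psi
coal seam: 1390 kg/m³ × 9.8 m/s² × 70 m = 9.535×10^5 Pa = 138.3 psi
anhydrite: 2910 kg/m³ × 9.8 m/s² × 407 m = 1.161×10^7 Pa = 1683 psi
Total = 356.1 + 616.6 + 138.3 + 1683 = 2794.4 psi

2800 psi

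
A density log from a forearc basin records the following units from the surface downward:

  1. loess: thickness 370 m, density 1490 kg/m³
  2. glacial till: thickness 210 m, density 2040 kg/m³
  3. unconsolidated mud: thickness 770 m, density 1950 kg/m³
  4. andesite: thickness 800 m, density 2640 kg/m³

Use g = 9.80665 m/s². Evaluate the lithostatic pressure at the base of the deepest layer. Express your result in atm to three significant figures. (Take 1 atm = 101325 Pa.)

445 atm

loess: 1490 kg/m³ × 9.80665 m/s² × 370 m = 5.406×10^6 Pa = 53.36 atm
glacial till: 2040 kg/m³ × 9.80665 m/s² × 210 m = 4.201×10^6 Pa = 41.46 atm
unconsolidated mud: 1950 kg/m³ × 9.80665 m/s² × 770 m = 1.472×10^7 Pa = 145.3 atm
andesite: 2640 kg/m³ × 9.80665 m/s² × 800 m = 2.071×10^7 Pa = 204.4 atm
Total = 53.36 + 41.46 + 145.3 + 204.4 = 444.55 atm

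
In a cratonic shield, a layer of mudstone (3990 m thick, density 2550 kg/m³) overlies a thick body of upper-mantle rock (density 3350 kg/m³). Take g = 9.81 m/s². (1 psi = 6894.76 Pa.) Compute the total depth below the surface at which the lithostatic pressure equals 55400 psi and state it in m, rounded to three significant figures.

12600 m

Pressure at base of upper layers: 2550×9.81×3990 = 9.981×10^7 Pa = 14476 psi
Remaining pressure to be supplied by upper-mantle rock: 3.820×10^8 − 9.981×10^7 = 2.822×10^8 Pa
Additional depth in upper-mantle rock = 2.822×10^8 Pa / (3350 kg/m³ × 9.81 m/s²) = 8585.7 m
Total depth = 3990 m + 8585.7 m = 12576 m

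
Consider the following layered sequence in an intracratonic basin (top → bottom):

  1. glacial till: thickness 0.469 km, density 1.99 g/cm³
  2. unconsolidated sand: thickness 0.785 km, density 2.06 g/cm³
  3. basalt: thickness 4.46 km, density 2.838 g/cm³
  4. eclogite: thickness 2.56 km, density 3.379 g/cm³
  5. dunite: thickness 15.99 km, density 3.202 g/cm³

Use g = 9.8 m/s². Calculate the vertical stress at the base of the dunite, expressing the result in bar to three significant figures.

7360 bar

glacial till: 1990 kg/m³ × 9.8 m/s² × 469 m = 9.146×10^6 Pa = 91.46 bar
unconsolidated sand: 2060 kg/m³ × 9.8 m/s² × 785 m = 1.585×10^7 Pa = 158.5 bar
basalt: 2838 kg/m³ × 9.8 m/s² × 4460 m = 1.240×10^8 Pa = 1240 bar
eclogite: 3379 kg/m³ × 9.8 m/s² × 2560 m = 8.477×10^7 Pa = 847.7 bar
dunite: 3202 kg/m³ × 9.8 m/s² × 15990 m = 5.018×10^8 Pa = 5018 bar
Total = 91.46 + 158.5 + 1240 + 847.7 + 5018 = 7355.7 bar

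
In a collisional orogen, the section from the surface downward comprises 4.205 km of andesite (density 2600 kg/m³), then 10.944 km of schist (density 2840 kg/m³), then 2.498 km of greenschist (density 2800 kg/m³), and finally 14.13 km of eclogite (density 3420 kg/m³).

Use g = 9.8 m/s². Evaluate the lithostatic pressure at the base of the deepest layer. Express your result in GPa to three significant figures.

0.954 GPa

andesite: 2600 kg/m³ × 9.8 m/s² × 4205 m = 1.071×10^8 Pa = 0.1071 GPa
schist: 2840 kg/m³ × 9.8 m/s² × 10944 m = 3.046×10^8 Pa = 0.3046 GPa
greenschist: 2800 kg/m³ × 9.8 m/s² × 2498 m = 6.855×10^7 Pa = 0.06855 GPa
eclogite: 3420 kg/m³ × 9.8 m/s² × 14130 m = 4.736×10^8 Pa = 0.4736 GPa
Total = 0.1071 + 0.3046 + 0.06855 + 0.4736 = 0.95386 GPa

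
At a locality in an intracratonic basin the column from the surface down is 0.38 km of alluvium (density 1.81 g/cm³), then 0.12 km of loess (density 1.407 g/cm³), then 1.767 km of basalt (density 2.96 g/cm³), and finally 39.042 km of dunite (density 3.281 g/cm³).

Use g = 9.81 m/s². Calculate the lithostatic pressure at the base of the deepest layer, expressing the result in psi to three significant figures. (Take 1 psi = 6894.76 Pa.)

191000 psi

alluvium: 1810 kg/m³ × 9.81 m/s² × 380 m = 6.747×10^6 Pa = 978.6 psi
loess: 1407 kg/m³ × 9.81 m/s² × 120 m = 1.656×10^6 Pa = 240.2 psi
basalt: 2960 kg/m³ × 9.81 m/s² × 1767 m = 5.131×10^7 Pa = 7442 psi
dunite: 3281 kg/m³ × 9.81 m/s² × 39042 m = 1.257×10^9 Pa = 1.823×10^5 psi
Total = 978.6 + 240.2 + 7442 + 1.823×10^5 = 1.9092×10^5 psi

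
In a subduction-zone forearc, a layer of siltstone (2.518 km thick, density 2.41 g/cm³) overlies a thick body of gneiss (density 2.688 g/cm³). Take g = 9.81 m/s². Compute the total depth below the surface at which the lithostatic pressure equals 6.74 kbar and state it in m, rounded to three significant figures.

Pressure at base of upper layers: 2410×9.81×2518 = 5.953×10^7 Pa = 0.5953 kbar
Remaining pressure to be supplied by gneiss: 6.740×10^8 − 5.953×10^7 = 6.145×10^8 Pa
Additional depth in gneiss = 6.145×10^8 Pa / (2688 kg/m³ × 9.81 m/s²) = 23302 m
Total depth = 2518 m + 23302 m = 25820 m

25800 m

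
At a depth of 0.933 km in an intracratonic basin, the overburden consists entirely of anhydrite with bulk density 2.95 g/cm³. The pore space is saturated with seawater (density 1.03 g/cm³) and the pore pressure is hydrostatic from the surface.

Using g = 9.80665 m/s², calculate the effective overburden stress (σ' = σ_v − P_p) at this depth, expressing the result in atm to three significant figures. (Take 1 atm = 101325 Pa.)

173 atm

Overburden (lithostatic) stress σ_v:
anhydrite: 2950 kg/m³ × 9.80665 m/s² × 933 m = 2.699×10^7 Pa = 26.99 MPa
Pore pressure P_p = 1030 kg/m³ × 9.80665 m/s² × 933 m = 9.424×10^6 Pa = 9.424 MPa
Effective stress σ' = σ_v − P_p = 26.99 − 9.424 = 17.567 MPa = 173.38 atm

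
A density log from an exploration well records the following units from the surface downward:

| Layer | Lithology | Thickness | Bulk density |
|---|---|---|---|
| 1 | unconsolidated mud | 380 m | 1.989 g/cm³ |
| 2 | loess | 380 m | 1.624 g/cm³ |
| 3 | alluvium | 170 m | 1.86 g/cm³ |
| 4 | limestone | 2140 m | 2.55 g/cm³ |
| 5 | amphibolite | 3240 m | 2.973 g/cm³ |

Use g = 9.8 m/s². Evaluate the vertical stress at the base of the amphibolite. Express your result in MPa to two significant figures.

unconsolidated mud: 1989 kg/m³ × 9.8 m/s² × 380 m = 7.407×10^6 Pa = 7.407 MPa
loess: 1624 kg/m³ × 9.8 m/s² × 380 m = 6.048×10^6 Pa = 6.048 MPa
alluvium: 1860 kg/m³ × 9.8 m/s² × 170 m = 3.099×10^6 Pa = 3.099 MPa
limestone: 2550 kg/m³ × 9.8 m/s² × 2140 m = 5.348×10^7 Pa = 53.48 MPa
amphibolite: 2973 kg/m³ × 9.8 m/s² × 3240 m = 9.440×10^7 Pa = 94.40 MPa
Total = 7.407 + 6.048 + 3.099 + 53.48 + 94.40 = 164.43 MPa

160 MPa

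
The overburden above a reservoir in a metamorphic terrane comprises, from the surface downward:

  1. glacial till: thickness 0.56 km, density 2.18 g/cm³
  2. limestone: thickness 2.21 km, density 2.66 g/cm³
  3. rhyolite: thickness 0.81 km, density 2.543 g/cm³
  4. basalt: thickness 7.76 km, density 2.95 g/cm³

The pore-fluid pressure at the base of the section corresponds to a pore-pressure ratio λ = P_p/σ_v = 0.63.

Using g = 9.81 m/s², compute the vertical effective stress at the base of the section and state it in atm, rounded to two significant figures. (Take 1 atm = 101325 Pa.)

1100 atm

Overburden (lithostatic) stress σ_v:
glacial till: 2180 kg/m³ × 9.81 m/s² × 560 m = 1.198×10^7 Pa = 11.98 MPa
limestone: 2660 kg/m³ × 9.81 m/s² × 2210 m = 5.767×10^7 Pa = 57.67 MPa
rhyolite: 2543 kg/m³ × 9.81 m/s² × 810 m = 2.021×10^7 Pa = 20.21 MPa
basalt: 2950 kg/m³ × 9.81 m/s² × 7760 m = 2.246×10^8 Pa = 224.6 MPa
Total = 11.98 + 57.67 + 20.21 + 224.6 = 314.42 MPa
Pore pressure P_p = λ·σ_v = 0.63 × 314.4 MPa = 198.1 MPa
Effective stress σ' = σ_v − P_p = 314.4 − 198.1 = 116.34 MPa = 1148.2 atm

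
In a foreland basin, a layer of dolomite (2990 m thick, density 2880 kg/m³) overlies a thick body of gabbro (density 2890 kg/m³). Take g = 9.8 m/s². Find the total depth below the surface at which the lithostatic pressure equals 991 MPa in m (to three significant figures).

Pressure at base of upper layers: 2880×9.8×2990 = 8.439×10^7 Pa = 84.39 MPa
Remaining pressure to be supplied by gabbro: 9.910×10^8 − 8.439×10^7 = 9.066×10^8 Pa
Additional depth in gabbro = 9.066×10^8 Pa / (2890 kg/m³ × 9.8 m/s²) = 32011 m
Total depth = 2990 m + 32011 m = 35001 m

35000 m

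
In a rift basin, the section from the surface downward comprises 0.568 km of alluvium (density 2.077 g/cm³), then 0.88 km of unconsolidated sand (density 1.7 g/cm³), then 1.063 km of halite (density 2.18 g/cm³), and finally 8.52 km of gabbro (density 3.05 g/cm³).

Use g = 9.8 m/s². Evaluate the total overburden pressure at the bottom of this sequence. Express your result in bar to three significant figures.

3040 bar

alluvium: 2077 kg/m³ × 9.8 m/s² × 568 m = 1.156×10^7 Pa = 115.6 bar
unconsolidated sand: 1700 kg/m³ × 9.8 m/s² × 880 m = 1.466×10^7 Pa = 146.6 bar
halite: 2180 kg/m³ × 9.8 m/s² × 1063 m = 2.271×10^7 Pa = 227.1 bar
gabbro: 3050 kg/m³ × 9.8 m/s² × 8520 m = 2.547×10^8 Pa = 2547 bar
Total = 115.6 + 146.6 + 227.1 + 2547 = 3035.9 bar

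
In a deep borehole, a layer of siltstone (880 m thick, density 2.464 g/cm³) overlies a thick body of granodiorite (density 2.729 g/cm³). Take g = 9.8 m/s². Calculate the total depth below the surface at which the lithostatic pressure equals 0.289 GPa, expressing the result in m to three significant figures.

Pressure at base of upper layers: 2464×9.8×880 = 2.125×10^7 Pa = 0.02125 GPa
Remaining pressure to be supplied by granodiorite: 2.890×10^8 − 2.125×10^7 = 2.678×10^8 Pa
Additional depth in granodiorite = 2.678×10^8 Pa / (2729 kg/m³ × 9.8 m/s²) = 10012 m
Total depth = 880 m + 10012 m = 10892 m

10900 m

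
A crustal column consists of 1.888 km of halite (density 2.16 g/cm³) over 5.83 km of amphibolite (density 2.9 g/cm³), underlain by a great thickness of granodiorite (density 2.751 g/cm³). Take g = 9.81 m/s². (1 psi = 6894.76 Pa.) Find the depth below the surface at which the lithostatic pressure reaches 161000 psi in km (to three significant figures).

41.2 km

Pressure at base of upper layers: 2160×9.81×1888 + 2900×9.81×5830 = 2.059×10^8 Pa = 29858 psi
Remaining pressure to be supplied by granodiorite: 1.110×10^9 − 2.059×10^8 = 9.042×10^8 Pa
Additional depth in granodiorite = 9.042×10^8 Pa / (2751 kg/m³ × 9.81 m/s²) = 33504 m
Total depth = 7718 m + 33504 m = 41222 m
= 41.222 km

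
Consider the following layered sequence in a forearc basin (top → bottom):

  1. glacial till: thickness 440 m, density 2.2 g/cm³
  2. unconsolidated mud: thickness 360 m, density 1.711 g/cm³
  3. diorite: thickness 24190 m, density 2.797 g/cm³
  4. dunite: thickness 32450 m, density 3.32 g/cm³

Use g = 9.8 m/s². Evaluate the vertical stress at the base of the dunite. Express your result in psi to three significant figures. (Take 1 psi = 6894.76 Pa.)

glacial till: 2200 kg/m³ × 9.8 m/s² × 440 m = 9.486×10^6 Pa = 1376 psi
unconsolidated mud: 1711 kg/m³ × 9.8 m/s² × 360 m = 6.036×10^6 Pa = 875.5 psi
diorite: 2797 kg/m³ × 9.8 m/s² × 24190 m = 6.631×10^8 Pa = 96169 psi
dunite: 3320 kg/m³ × 9.8 m/s² × 32450 m = 1.056×10^9 Pa = 1.531×10^5 psi
Total = 1376 + 875.5 + 96169 + 1.531×10^5 = 2.5155×10^5 psi

252000 psi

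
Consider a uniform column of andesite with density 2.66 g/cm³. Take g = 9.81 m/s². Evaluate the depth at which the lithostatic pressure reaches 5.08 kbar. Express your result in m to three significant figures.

19500 m

h = P/(ρg) = 5.08 kbar / (2660 kg/m³ × 9.81 m/s²) = 5.080×10^8 Pa / 26095 Pa/m = 19468 m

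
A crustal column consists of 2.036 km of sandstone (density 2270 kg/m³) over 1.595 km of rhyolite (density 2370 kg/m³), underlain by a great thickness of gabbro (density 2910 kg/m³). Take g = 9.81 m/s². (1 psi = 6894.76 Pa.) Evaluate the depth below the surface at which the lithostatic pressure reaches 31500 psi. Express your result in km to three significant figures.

Pressure at base of upper layers: 2270×9.81×2036 + 2370×9.81×1595 = 8.242×10^7 Pa = 11954 psi
Remaining pressure to be supplied by gabbro: 2.172×10^8 − 8.242×10^7 = 1.348×10^8 Pa
Additional depth in gabbro = 1.348×10^8 Pa / (2910 kg/m³ × 9.81 m/s²) = 4720.7 m
Total depth = 3631 m + 4720.7 m = 8351.7 m
= 8.3517 km

8.35 km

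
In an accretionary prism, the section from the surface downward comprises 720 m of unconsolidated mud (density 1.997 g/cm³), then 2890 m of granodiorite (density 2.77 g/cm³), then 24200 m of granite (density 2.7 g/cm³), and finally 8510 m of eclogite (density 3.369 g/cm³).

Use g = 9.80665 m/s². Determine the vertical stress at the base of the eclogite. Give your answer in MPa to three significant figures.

1010 MPa

unconsolidated mud: 1997 kg/m³ × 9.80665 m/s² × 720 m = 1.410×10^7 Pa = 14.10 MPa
granodiorite: 2770 kg/m³ × 9.80665 m/s² × 2890 m = 7.851×10^7 Pa = 78.51 MPa
granite: 2700 kg/m³ × 9.80665 m/s² × 24200 m = 6.408×10^8 Pa = 640.8 MPa
eclogite: 3369 kg/m³ × 9.80665 m/s² × 8510 m = 2.812×10^8 Pa = 281.2 MPa
Total = 14.10 + 78.51 + 640.8 + 281.2 = 1014.5 MPa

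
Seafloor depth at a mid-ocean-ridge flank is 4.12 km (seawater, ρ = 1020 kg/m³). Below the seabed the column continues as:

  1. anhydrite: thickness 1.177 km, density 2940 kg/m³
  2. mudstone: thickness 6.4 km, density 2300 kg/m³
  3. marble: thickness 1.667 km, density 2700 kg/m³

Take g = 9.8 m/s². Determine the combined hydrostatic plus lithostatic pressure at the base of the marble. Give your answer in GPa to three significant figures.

seawater: 1020 kg/m³ × 9.8 m/s² × 4120 m = 4.118×10^7 Pa = 0.04118 GPa
anhydrite: 2940 kg/m³ × 9.8 m/s² × 1177 m = 3.391×10^7 Pa = 0.03391 GPa
mudstone: 2300 kg/m³ × 9.8 m/s² × 6400 m = 1.443×10^8 Pa = 0.1443 GPa
marble: 2700 kg/m³ × 9.8 m/s² × 1667 m = 4.411×10^7 Pa = 0.04411 GPa
Total = 0.04118 + 0.03391 + 0.1443 + 0.04411 = 0.26346 GPa

0.263 GPa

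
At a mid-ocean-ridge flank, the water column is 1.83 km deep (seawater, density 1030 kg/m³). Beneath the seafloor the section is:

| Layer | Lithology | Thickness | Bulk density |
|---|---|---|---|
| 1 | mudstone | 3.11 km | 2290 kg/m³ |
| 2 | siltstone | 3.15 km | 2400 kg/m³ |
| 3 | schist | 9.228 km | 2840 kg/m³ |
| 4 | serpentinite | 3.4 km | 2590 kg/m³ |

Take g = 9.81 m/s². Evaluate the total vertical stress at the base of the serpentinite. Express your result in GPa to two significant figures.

seawater: 1030 kg/m³ × 9.81 m/s² × 1830 m = 1.849×10^7 Pa = 0.01849 GPa
mudstone: 2290 kg/m³ × 9.81 m/s² × 3110 m = 6.987×10^7 Pa = 0.06987 GPa
siltstone: 2400 kg/m³ × 9.81 m/s² × 3150 m = 7.416×10^7 Pa = 0.07416 GPa
schist: 2840 kg/m³ × 9.81 m/s² × 9228 m = 2.571×10^8 Pa = 0.2571 GPa
serpentinite: 2590 kg/m³ × 9.81 m/s² × 3400 m = 8.639×10^7 Pa = 0.08639 GPa
Total = 0.01849 + 0.06987 + 0.07416 + 0.2571 + 0.08639 = 0.50600 GPa

0.51 GPa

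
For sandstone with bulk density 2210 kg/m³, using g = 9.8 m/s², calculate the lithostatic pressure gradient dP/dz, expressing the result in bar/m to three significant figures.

dP/dz = ρg = 2210 kg/m³ × 9.8 m/s² = 21658 Pa/m
= 21658 Pa/m × (1 bar/m / 1.0000×10^5 Pa/m) = 0.21658 bar/m

0.217 bar/m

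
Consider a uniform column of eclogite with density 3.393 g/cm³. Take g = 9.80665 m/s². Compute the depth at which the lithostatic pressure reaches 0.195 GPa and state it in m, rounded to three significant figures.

5860 m

h = P/(ρg) = 0.195 GPa / (3393 kg/m³ × 9.80665 m/s²) = 1.950×10^8 Pa / 33274 Pa/m = 5860.4 m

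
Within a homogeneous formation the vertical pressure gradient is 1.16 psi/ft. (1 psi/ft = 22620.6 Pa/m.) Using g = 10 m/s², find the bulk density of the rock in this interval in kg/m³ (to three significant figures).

ρ = (dP/dz)/g = 1.16 psi/ft / 10 m/s² = 26240 Pa/m / 10 m/s² = 2624.0 kg/m³

2620 kg/m³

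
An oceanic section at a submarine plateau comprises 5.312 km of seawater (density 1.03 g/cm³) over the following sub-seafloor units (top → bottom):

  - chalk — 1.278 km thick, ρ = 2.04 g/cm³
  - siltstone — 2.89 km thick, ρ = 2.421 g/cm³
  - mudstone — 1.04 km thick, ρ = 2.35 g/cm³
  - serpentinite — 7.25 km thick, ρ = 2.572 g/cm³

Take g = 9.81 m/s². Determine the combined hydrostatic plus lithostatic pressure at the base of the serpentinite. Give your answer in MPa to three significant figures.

seawater: 1030 kg/m³ × 9.81 m/s² × 5312 m = 5.367×10^7 Pa = 53.67 MPa
chalk: 2040 kg/m³ × 9.81 m/s² × 1278 m = 2.558×10^7 Pa = 25.58 MPa
siltstone: 2421 kg/m³ × 9.81 m/s² × 2890 m = 6.864×10^7 Pa = 68.64 MPa
mudstone: 2350 kg/m³ × 9.81 m/s² × 1040 m = 2.398×10^7 Pa = 23.98 MPa
serpentinite: 2572 kg/m³ × 9.81 m/s² × 7250 m = 1.829×10^8 Pa = 182.9 MPa
Total = 53.67 + 25.58 + 68.64 + 23.98 + 182.9 = 354.79 MPa

355 MPa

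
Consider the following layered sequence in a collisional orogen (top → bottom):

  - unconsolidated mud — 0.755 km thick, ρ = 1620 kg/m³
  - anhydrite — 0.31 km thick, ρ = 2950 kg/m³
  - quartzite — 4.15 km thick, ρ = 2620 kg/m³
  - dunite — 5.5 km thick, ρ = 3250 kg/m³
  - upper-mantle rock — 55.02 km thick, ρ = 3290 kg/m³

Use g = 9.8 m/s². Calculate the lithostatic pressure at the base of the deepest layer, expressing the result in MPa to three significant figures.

2080 MPa

unconsolidated mud: 1620 kg/m³ × 9.8 m/s² × 755 m = 1.199×10^7 Pa = 11.99 MPa
anhydrite: 2950 kg/m³ × 9.8 m/s² × 310 m = 8.962×10^6 Pa = 8.962 MPa
quartzite: 2620 kg/m³ × 9.8 m/s² × 4150 m = 1.066×10^8 Pa = 106.6 MPa
dunite: 3250 kg/m³ × 9.8 m/s² × 5500 m = 1.752×10^8 Pa = 175.2 MPa
upper-mantle rock: 3290 kg/m³ × 9.8 m/s² × 55020 m = 1.774×10^9 Pa = 1774 MPa
Total = 11.99 + 8.962 + 106.6 + 175.2 + 1774 = 2076.6 MPa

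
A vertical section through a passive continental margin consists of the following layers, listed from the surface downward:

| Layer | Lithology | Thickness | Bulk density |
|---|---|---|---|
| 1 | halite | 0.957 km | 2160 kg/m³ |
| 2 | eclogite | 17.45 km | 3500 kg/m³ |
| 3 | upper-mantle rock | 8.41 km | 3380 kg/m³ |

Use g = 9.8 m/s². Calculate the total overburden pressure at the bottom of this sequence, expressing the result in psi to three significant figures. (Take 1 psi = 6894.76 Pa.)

130000 psi

halite: 2160 kg/m³ × 9.8 m/s² × 957 m = 2.026×10^7 Pa = 2938 psi
eclogite: 3500 kg/m³ × 9.8 m/s² × 17450 m = 5.985×10^8 Pa = 86810 psi
upper-mantle rock: 3380 kg/m³ × 9.8 m/s² × 8410 m = 2.786×10^8 Pa = 40404 psi
Total = 2938 + 86810 + 40404 = 1.3015×10^5 psi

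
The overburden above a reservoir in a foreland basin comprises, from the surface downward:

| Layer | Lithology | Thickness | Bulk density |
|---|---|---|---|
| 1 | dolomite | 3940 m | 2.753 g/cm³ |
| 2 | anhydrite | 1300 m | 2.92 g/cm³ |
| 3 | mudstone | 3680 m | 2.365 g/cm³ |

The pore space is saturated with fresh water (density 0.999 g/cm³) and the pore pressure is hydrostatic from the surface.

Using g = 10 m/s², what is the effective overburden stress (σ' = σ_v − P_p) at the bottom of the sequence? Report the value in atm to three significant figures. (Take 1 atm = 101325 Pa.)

Overburden (lithostatic) stress σ_v:
dolomite: 2753 kg/m³ × 10 m/s² × 3940 m = 1.085×10^8 Pa = 108.5 MPa
anhydrite: 2920 kg/m³ × 10 m/s² × 1300 m = 3.796×10^7 Pa = 37.96 MPa
mudstone: 2365 kg/m³ × 10 m/s² × 3680 m = 8.703×10^7 Pa = 87.03 MPa
Total = 108.5 + 37.96 + 87.03 = 233.46 MPa
Pore pressure P_p = 999 kg/m³ × 10 m/s² × 8920 m = 8.911×10^7 Pa = 89.11 MPa
Effective stress σ' = σ_v − P_p = 233.5 − 89.11 = 144.35 MPa = 1424.6 atm

1420 atm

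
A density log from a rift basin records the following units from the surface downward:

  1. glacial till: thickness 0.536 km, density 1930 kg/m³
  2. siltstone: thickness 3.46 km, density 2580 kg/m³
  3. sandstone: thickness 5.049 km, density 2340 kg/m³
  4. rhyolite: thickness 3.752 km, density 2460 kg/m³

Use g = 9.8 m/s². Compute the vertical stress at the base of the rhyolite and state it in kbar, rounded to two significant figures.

3.0 kbar

glacial till: 1930 kg/m³ × 9.8 m/s² × 536 m = 1.014×10^7 Pa = 0.1014 kbar
siltstone: 2580 kg/m³ × 9.8 m/s² × 3460 m = 8.748×10^7 Pa = 0.8748 kbar
sandstone: 2340 kg/m³ × 9.8 m/s² × 5049 m = 1.158×10^8 Pa = 1.158 kbar
rhyolite: 2460 kg/m³ × 9.8 m/s² × 3752 m = 9.045×10^7 Pa = 0.9045 kbar
Total = 0.1014 + 0.8748 + 1.158 + 0.9045 = 3.0386 kbar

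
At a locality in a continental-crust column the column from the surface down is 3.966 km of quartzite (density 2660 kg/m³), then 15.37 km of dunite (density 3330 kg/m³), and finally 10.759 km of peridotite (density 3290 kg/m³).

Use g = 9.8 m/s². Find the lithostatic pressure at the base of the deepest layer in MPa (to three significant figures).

quartzite: 2660 kg/m³ × 9.8 m/s² × 3966 m = 1.034×10^8 Pa = 103.4 MPa
dunite: 3330 kg/m³ × 9.8 m/s² × 15370 m = 5.016×10^8 Pa = 501.6 MPa
peridotite: 3290 kg/m³ × 9.8 m/s² × 10759 m = 3.469×10^8 Pa = 346.9 MPa
Total = 103.4 + 501.6 + 346.9 = 951.86 MPa

952 MPa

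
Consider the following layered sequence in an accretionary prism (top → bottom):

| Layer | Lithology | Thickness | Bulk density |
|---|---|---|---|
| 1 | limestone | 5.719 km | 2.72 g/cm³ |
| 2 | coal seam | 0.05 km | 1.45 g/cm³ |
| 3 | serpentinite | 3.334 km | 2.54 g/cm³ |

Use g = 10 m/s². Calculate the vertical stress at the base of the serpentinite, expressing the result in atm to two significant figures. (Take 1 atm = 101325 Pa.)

2400 atm

limestone: 2720 kg/m³ × 10 m/s² × 5719 m = 1.556×10^8 Pa = 1535 atm
coal seam: 1450 kg/m³ × 10 m/s² × 50 m = 7.250×10^5 Pa = 7.155 atm
serpentinite: 2540 kg/m³ × 10 m/s² × 3334 m = 8.468×10^7 Pa = 835.8 atm
Total = 1535 + 7.155 + 835.8 = 2378.1 atm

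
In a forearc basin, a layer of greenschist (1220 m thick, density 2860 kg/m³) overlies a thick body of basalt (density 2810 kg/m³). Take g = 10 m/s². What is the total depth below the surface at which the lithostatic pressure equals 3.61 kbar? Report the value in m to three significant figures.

Pressure at base of upper layers: 2860×10×1220 = 3.489×10^7 Pa = 0.3489 kbar
Remaining pressure to be supplied by basalt: 3.610×10^8 − 3.489×10^7 = 3.261×10^8 Pa
Additional depth in basalt = 3.261×10^8 Pa / (2810 kg/m³ × 10 m/s²) = 11605 m
Total depth = 1220 m + 11605 m = 12825 m

12800 m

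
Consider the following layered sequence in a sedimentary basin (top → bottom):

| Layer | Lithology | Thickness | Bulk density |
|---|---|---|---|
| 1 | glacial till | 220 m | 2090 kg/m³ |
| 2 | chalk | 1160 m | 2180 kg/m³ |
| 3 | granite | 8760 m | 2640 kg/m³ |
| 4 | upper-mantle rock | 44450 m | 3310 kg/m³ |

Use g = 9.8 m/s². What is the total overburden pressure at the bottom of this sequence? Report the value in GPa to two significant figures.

glacial till: 2090 kg/m³ × 9.8 m/s² × 220 m = 4.506×10^6 Pa = 4.506×10^-3 GPa
chalk: 2180 kg/m³ × 9.8 m/s² × 1160 m = 2.478×10^7 Pa = 0.02478 GPa
granite: 2640 kg/m³ × 9.8 m/s² × 8760 m = 2.266×10^8 Pa = 0.2266 GPa
upper-mantle rock: 3310 kg/m³ × 9.8 m/s² × 44450 m = 1.442×10^9 Pa = 1.442 GPa
Total = 4.506×10^-3 + 0.02478 + 0.2266 + 1.442 = 1.6978 GPa

1.7 GPa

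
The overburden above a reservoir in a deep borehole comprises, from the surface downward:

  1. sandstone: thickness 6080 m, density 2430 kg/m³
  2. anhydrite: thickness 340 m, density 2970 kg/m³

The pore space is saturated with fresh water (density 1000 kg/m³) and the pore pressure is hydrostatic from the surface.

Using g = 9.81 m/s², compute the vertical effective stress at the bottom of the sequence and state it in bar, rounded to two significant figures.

Overburden (lithostatic) stress σ_v:
sandstone: 2430 kg/m³ × 9.81 m/s² × 6080 m = 1.449×10^8 Pa = 144.9 MPa
anhydrite: 2970 kg/m³ × 9.81 m/s² × 340 m = 9.906×10^6 Pa = 9.906 MPa
Total = 144.9 + 9.906 = 154.84 MPa
Pore pressure P_p = 1000 kg/m³ × 9.81 m/s² × 6420 m = 6.298×10^7 Pa = 62.98 MPa
Effective stress σ' = σ_v − P_p = 154.8 − 62.98 = 91.863 MPa = 918.63 bar

920 bar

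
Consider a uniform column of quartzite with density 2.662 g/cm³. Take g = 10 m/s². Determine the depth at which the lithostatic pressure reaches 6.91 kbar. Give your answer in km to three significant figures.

26.0 km

h = P/(ρg) = 6.91 kbar / (2662 kg/m³ × 10 m/s²) = 6.910×10^8 Pa / 26620 Pa/m = 25958 m
= 25.958 km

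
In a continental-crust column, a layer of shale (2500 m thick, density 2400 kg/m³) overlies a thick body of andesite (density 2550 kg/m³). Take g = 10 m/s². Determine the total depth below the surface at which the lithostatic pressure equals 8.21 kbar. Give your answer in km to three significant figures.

Pressure at base of upper layers: 2400×10×2500 = 6.000×10^7 Pa = 0.6000 kbar
Remaining pressure to be supplied by andesite: 8.210×10^8 − 6.000×10^7 = 7.610×10^8 Pa
Additional depth in andesite = 7.610×10^8 Pa / (2550 kg/m³ × 10 m/s²) = 29843 m
Total depth = 2500 m + 29843 m = 32343 m
= 32.343 km

32.3 km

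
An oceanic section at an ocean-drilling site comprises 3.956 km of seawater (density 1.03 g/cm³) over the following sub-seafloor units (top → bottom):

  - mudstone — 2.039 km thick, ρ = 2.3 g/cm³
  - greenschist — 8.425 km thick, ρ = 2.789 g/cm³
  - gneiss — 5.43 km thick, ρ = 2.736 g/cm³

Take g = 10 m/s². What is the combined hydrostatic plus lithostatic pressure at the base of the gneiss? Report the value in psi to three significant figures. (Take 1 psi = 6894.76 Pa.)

68300 psi

seawater: 1030 kg/m³ × 10 m/s² × 3956 m = 4.075×10^7 Pa = 5910 psi
mudstone: 2300 kg/m³ × 10 m/s² × 2039 m = 4.690×10^7 Pa = 6802 psi
greenschist: 2789 kg/m³ × 10 m/s² × 8425 m = 2.350×10^8 Pa = 34080 psi
gneiss: 2736 kg/m³ × 10 m/s² × 5430 m = 1.486×10^8 Pa = 21548 psi
Total = 5910 + 6802 + 34080 + 21548 = 68339 psi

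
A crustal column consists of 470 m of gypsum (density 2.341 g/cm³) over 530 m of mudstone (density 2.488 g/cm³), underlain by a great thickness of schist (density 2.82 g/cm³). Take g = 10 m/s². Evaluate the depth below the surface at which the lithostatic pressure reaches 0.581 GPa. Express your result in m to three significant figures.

20700 m

Pressure at base of upper layers: 2341×10×470 + 2488×10×530 = 2.419×10^7 Pa = 0.02419 GPa
Remaining pressure to be supplied by schist: 5.810×10^8 − 2.419×10^7 = 5.568×10^8 Pa
Additional depth in schist = 5.568×10^8 Pa / (2820 kg/m³ × 10 m/s²) = 19745 m
Total depth = 1000 m + 19745 m = 20745 m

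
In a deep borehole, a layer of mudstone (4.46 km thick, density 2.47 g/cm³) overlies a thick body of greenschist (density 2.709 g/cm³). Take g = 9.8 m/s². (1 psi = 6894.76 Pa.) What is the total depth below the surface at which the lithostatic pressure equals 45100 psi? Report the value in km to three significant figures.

12.1 km

Pressure at base of upper layers: 2470×9.8×4460 = 1.080×10^8 Pa = 15658 psi
Remaining pressure to be supplied by greenschist: 3.110×10^8 − 1.080×10^8 = 2.030×10^8 Pa
Additional depth in greenschist = 2.030×10^8 Pa / (2709 kg/m³ × 9.8 m/s²) = 7646.3 m
Total depth = 4460 m + 7646.3 m = 12106 m
= 12.106 km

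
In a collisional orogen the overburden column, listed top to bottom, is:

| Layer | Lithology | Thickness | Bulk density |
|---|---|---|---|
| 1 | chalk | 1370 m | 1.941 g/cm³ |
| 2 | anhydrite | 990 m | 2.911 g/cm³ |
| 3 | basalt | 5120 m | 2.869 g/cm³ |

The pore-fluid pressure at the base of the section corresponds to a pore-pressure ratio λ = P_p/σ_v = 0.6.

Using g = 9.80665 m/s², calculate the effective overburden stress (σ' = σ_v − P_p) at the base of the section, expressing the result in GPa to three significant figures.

0.0794 GPa

Overburden (lithostatic) stress σ_v:
chalk: 1941 kg/m³ × 9.80665 m/s² × 1370 m = 2.608×10^7 Pa = 26.08 MPa
anhydrite: 2911 kg/m³ × 9.80665 m/s² × 990 m = 2.826×10^7 Pa = 28.26 MPa
basalt: 2869 kg/m³ × 9.80665 m/s² × 5120 m = 1.441×10^8 Pa = 144.1 MPa
Total = 26.08 + 28.26 + 144.1 = 198.39 MPa
Pore pressure P_p = λ·σ_v = 0.6 × 198.4 MPa = 119.0 MPa
Effective stress σ' = σ_v − P_p = 198.4 − 119.0 = 79.357 MPa = 0.079357 GPa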